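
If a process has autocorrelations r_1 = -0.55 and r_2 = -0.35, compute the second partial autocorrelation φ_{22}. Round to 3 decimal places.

-0.935

φ_{22} = (r_2 − r_1²) / (1 − r_1²)
r_1² = (-0.55)² = 0.3025
Numerator = -0.35 − 0.3025 = -0.6525; denominator = 1 − 0.3025 = 0.6975
φ_{22} = -0.6525 / 0.6975 = -0.935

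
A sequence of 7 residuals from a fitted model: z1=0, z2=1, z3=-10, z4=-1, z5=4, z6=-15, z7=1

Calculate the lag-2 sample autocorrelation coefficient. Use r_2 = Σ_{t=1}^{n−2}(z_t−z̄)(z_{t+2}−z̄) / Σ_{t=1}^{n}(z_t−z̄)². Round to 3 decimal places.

Mean z̄ = (0 + 1 − 10 − 1 + 4 − 15 + 1)/7 = -2.8571
Numerator Σ_{t=1}^{5}(z_t−z̄)(z_{t+2}−z̄) = -58.3265
Denominator Σ(z_t−z̄)² = 286.8571
r_2 = -58.3265 / 286.8571 = -0.203

-0.203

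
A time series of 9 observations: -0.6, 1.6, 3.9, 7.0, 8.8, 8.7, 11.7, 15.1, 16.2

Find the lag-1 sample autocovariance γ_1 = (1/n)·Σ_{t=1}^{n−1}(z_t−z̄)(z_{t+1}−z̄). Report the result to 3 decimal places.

Mean z̄ = (-0.6 + 1.6 + 3.9 + 7.0 + 8.8 + 8.7 + 11.7 + 15.1 + 16.2)/9 = 8.0444
Σ_{t=1}^{8}(z_t−z̄)(z_{t+1}−z̄) = 172.1825
γ_1 = 172.1825 / 9 = 19.131

19.131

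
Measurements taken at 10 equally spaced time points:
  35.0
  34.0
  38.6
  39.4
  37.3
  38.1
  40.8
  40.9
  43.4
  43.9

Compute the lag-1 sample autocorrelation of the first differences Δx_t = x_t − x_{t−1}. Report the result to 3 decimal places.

-0.323

First differences Δx: -1.0, 4.6, 0.8, -2.1, 0.8, 2.7, 0.1, 2.5, 0.5
Mean of differences = 0.9889
Numerator Σ(Δx_t−Δx̄)(Δx_{t+1}−Δx̄) = -10.6235
Denominator Σ(Δx_t−Δx̄)² = 32.8489
r_1(Δx) = -10.6235 / 32.8489 = -0.323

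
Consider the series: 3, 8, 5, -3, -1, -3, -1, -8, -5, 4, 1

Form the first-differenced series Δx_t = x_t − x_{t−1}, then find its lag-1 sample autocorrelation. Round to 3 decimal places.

First differences Δx: 5, -3, -8, 2, -2, 2, -7, 3, 9, -3
Mean of differences = -0.2000
Numerator Σ(Δx_t−Δx̄)(Δx_{t+1}−Δx̄) = -50.8400
Denominator Σ(Δx_t−Δx̄)² = 257.6000
r_1(Δx) = -50.8400 / 257.6000 = -0.197

-0.197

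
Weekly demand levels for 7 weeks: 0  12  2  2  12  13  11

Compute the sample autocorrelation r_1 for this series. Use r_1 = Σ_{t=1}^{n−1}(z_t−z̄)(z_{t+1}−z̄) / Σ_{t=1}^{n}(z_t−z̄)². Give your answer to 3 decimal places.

-0.044

Mean z̄ = (0 + 12 + 2 + 2 + 12 + 13 + 11)/7 = 7.4286
Deviations from mean: -7.4286, 4.5714, -5.4286, -5.4286, 4.5714, 5.5714, 3.5714
Numerator Σ_{t=1}^{6}(z_t−z̄)(z_{t+1}−z̄) = -8.7551
Denominator Σ(z_t−z̄)² = 199.7143
r_1 = -8.7551 / 199.7143 = -0.044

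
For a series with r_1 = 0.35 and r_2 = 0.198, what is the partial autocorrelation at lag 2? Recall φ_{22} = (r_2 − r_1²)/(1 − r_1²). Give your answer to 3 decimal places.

0.086

φ_{22} = (r_2 − r_1²) / (1 − r_1²)
r_1² = (0.35)² = 0.1225
Numerator = 0.198 − 0.1225 = 0.0755; denominator = 1 − 0.1225 = 0.8775
φ_{22} = 0.0755 / 0.8775 = 0.086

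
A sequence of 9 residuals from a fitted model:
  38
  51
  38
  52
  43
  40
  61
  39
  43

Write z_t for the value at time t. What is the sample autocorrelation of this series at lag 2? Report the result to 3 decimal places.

0.071

Mean z̄ = (38 + 51 + 38 + 52 + 43 + 40 + 61 + 39 + 43)/9 = 45.0000
Σ(z_t−z̄)(z_{t+2}−z̄) = (49.0000) + (42.0000) + (14.0000) + (-35.0000) + (-32.0000) + (30.0000) + (-32.0000) = 36.0000
Denominator Σ(z_t−z̄)² = 508.0000
r_2 = 36.0000 / 508.0000 = 0.071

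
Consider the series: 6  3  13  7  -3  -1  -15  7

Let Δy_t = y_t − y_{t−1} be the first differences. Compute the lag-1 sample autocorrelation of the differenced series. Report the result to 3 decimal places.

-0.413

First differences Δy: -3, 10, -6, -10, 2, -14, 22
Mean of differences = 0.1429
Numerator Σ(Δy_t−Δȳ)(Δy_{t+1}−Δȳ) = -383.4490
Denominator Σ(Δy_t−Δȳ)² = 928.8571
r_1(Δy) = -383.4490 / 928.8571 = -0.413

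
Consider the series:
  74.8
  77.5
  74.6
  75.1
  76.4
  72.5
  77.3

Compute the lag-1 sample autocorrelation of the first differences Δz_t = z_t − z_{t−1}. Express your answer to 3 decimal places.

-0.556

First differences Δz: 2.7, -2.9, 0.5, 1.3, -3.9, 4.8
Mean of differences = 0.4167
Numerator Σ(Δz_t−Δz̄)(Δz_{t+1}−Δz̄) = -30.5103
Denominator Σ(Δz_t−Δz̄)² = 54.8483
r_1(Δz) = -30.5103 / 54.8483 = -0.556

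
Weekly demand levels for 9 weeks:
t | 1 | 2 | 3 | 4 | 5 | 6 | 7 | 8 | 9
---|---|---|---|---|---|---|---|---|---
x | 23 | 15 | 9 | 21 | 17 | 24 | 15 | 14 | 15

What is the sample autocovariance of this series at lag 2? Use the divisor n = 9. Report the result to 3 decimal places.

Mean x̄ = (23 + 15 + 9 + 21 + 17 + 24 + 15 + 14 + 15)/9 = 17.0000
Σ_{t=1}^{7}(x_t−x̄)(x_{t+2}−x̄) = -45.0000
γ_2 = -45.0000 / 9 = -5.000

-5.000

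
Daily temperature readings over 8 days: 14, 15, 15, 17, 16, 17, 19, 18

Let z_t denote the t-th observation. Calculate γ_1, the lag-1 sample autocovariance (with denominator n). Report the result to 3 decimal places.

Mean z̄ = (14 + 15 + 15 + 17 + 16 + 17 + 19 + 18)/8 = 16.3750
Σ_{t=1}^{7}(z_t−z̄)(z_{t+1}−z̄) = 9.7344
γ_1 = 9.7344 / 8 = 1.217

1.217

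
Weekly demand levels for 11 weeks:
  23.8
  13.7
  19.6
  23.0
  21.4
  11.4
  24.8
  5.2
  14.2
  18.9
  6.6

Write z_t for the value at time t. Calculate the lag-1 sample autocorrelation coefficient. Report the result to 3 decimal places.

-0.303

Mean z̄ = (23.8 + 13.7 + 19.6 + 23.0 + 21.4 + 11.4 + 24.8 + 5.2 + 14.2 + 18.9 + 6.6)/11 = 16.6000
Numerator Σ_{t=1}^{10}(z_t−z̄)(z_{t+1}−z̄) = -141.9000
Denominator Σ(z_t−z̄)² = 468.5400
r_1 = -141.9000 / 468.5400 = -0.303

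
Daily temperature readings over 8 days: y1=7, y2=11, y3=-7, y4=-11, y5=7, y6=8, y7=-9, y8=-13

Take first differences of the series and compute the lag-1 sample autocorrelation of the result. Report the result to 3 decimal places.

First differences Δy: 4, -18, -4, 18, 1, -17, -4
Mean of differences = -2.8571
Numerator Σ(Δy_t−Δȳ)(Δy_{t+1}−Δȳ) = -68.3061
Denominator Σ(Δy_t−Δȳ)² = 928.8571
r_1(Δy) = -68.3061 / 928.8571 = -0.074

-0.074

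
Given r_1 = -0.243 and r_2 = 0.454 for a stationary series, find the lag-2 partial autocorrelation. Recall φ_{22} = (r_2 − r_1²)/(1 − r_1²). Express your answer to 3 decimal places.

φ_{22} = (r_2 − r_1²) / (1 − r_1²)
r_1² = (-0.243)² = 0.059049
Numerator = 0.454 − 0.0590 = 0.3950; denominator = 1 − 0.0590 = 0.9410
φ_{22} = 0.3950 / 0.9410 = 0.420

0.420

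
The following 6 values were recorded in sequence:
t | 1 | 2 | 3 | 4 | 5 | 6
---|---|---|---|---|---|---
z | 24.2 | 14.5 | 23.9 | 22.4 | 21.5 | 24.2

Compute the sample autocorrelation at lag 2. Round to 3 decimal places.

0.022

Mean z̄ = (24.2 + 14.5 + 23.9 + 22.4 + 21.5 + 24.2)/6 = 21.7833
Deviations from mean: 2.4167, -7.2833, 2.1167, 0.6167, -0.2833, 2.4167
Numerator Σ_{t=1}^{4}(z_t−z̄)(z_{t+2}−z̄) = 1.5144
Denominator Σ(z_t−z̄)² = 69.6683
r_2 = 1.5144 / 69.6683 = 0.022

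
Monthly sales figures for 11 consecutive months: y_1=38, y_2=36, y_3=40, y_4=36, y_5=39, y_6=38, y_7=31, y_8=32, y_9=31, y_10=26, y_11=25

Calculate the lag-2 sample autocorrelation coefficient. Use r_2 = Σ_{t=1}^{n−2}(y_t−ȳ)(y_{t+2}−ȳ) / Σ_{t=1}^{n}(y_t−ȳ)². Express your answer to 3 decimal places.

0.361

Mean ȳ = (38 + 36 + 40 + 36 + 39 + 38 + 31 + 32 + 31 + 26 + 25)/11 = 33.8182
Numerator Σ_{t=1}^{9}(y_t−ȳ)(y_{t+2}−ȳ) = 96.5702
Denominator Σ(y_t−ȳ)² = 267.6364
r_2 = 96.5702 / 267.6364 = 0.361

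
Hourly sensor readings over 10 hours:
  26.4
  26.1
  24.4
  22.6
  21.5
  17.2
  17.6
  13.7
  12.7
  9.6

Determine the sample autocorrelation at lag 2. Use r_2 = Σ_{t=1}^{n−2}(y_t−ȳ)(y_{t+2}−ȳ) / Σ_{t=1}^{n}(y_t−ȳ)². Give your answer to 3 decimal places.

Mean ȳ = (26.4 + 26.1 + 24.4 + 22.6 + 21.5 + 17.2 + 17.6 + 13.7 + 12.7 + 9.6)/10 = 19.1800
Numerator Σ_{t=1}^{8}(y_t−ȳ)(y_{t+2}−ȳ) = 136.6152
Denominator Σ(y_t−ȳ)² = 314.5560
r_2 = 136.6152 / 314.5560 = 0.434

0.434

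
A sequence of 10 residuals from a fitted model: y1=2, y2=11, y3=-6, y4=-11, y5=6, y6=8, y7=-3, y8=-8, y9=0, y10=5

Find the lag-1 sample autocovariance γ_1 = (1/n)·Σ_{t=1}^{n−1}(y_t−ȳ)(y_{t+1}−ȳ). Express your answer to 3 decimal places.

0.504

Mean ȳ = (2 + 11 − 6 − 11 + 6 + 8 − 3 − 8 + 0 + 5)/10 = 0.4000
Σ_{t=1}^{9}(y_t−ȳ)(y_{t+1}−ȳ) = 5.0400
γ_1 = 5.0400 / 10 = 0.504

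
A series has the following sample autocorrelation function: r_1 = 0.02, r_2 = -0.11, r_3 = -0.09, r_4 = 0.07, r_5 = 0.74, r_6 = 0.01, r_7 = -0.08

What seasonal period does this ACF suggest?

5

The largest autocorrelation is r_5 = 0.74; the remaining lags stay at or below 0.07.
The dominant spike at lag 5 indicates a seasonal period of 5.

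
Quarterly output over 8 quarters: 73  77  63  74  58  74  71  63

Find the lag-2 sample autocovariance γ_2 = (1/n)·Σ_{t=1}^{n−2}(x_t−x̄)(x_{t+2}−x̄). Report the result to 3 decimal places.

6.980

Mean x̄ = (73 + 77 + 63 + 74 + 58 + 74 + 71 + 63)/8 = 69.1250
Σ_{t=1}^{6}(x_t−x̄)(x_{t+2}−x̄) = 55.8438
γ_2 = 55.8438 / 8 = 6.980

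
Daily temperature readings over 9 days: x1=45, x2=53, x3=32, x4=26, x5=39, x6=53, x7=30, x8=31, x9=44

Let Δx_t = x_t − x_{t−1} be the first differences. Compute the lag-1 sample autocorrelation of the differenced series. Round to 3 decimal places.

-0.170

First differences Δx: 8, -21, -6, 13, 14, -23, 1, 13
Mean of differences = -0.1250
Numerator Σ(Δx_t−Δx̄)(Δx_{t+1}−Δx̄) = -272.7656
Denominator Σ(Δx_t−Δx̄)² = 1604.8750
r_1(Δx) = -272.7656 / 1604.8750 = -0.170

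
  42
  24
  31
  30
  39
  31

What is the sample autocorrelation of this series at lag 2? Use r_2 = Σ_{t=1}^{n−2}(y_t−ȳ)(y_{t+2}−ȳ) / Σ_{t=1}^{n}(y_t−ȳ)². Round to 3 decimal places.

Mean ȳ = (42 + 24 + 31 + 30 + 39 + 31)/6 = 32.8333
Deviations from mean: 9.1667, -8.8333, -1.8333, -2.8333, 6.1667, -1.8333
Σ(y_t−ȳ)(y_{t+2}−ȳ) = (-16.8056) + (25.0278) + (-11.3056) + (5.1944) = 2.1111
Denominator Σ(y_t−ȳ)² = 214.8333
r_2 = 2.1111 / 214.8333 = 0.010

0.010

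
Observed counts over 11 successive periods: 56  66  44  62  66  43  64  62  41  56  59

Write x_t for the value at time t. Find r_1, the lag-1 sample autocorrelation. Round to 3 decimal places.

Mean x̄ = (56 + 66 + 44 + 62 + 66 + 43 + 64 + 62 + 41 + 56 + 59)/11 = 56.2727
Numerator Σ_{t=1}^{10}(x_t−x̄)(x_{t+1}−x̄) = -408.0744
Denominator Σ(x_t−x̄)² = 882.1818
r_1 = -408.0744 / 882.1818 = -0.463

-0.463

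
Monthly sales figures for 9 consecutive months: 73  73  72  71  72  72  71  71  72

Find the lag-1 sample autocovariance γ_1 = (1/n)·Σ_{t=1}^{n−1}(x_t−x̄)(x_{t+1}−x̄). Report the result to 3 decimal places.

Mean x̄ = (73 + 73 + 72 + 71 + 72 + 72 + 71 + 71 + 72)/9 = 71.8889
Σ_{t=1}^{8}(x_t−x̄)(x_{t+1}−x̄) = 1.7654
γ_1 = 1.7654 / 9 = 0.196

0.196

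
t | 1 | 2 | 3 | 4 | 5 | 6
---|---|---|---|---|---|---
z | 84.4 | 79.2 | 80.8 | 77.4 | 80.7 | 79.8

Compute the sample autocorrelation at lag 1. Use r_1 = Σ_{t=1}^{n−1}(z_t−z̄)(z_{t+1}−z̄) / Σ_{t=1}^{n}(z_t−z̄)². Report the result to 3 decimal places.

Mean z̄ = (84.4 + 79.2 + 80.8 + 77.4 + 80.7 + 79.8)/6 = 80.3833
Deviations from mean: 4.0167, -1.1833, 0.4167, -2.9833, 0.3167, -0.5833
Σ(z_t−z̄)(z_{t+1}−z̄) = (-4.7531) + (-0.4931) + (-1.2431) + (-0.9447) + (-0.1847) = -7.6186
Denominator Σ(z_t−z̄)² = 27.0483
r_1 = -7.6186 / 27.0483 = -0.282

-0.282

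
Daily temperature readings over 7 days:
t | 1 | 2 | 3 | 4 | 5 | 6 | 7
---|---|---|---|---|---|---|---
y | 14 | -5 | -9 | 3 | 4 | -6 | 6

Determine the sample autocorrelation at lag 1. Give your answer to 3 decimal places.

Mean ȳ = (14 − 5 − 9 + 3 + 4 − 6 + 6)/7 = 1.0000
Deviations from mean: 13.0000, -6.0000, -10.0000, 2.0000, 3.0000, -7.0000, 5.0000
Σ(y_t−ȳ)(y_{t+1}−ȳ) = (-78.0000) + (60.0000) + (-20.0000) + (6.0000) + (-21.0000) + (-35.0000) = -88.0000
Denominator Σ(y_t−ȳ)² = 392.0000
r_1 = -88.0000 / 392.0000 = -0.224

-0.224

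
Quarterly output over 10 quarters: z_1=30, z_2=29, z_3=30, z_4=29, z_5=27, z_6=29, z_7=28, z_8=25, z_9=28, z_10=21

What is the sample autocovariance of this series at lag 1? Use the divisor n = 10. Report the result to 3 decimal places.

0.424

Mean z̄ = (30 + 29 + 30 + 29 + 27 + 29 + 28 + 25 + 28 + 21)/10 = 27.6000
Σ_{t=1}^{9}(z_t−z̄)(z_{t+1}−z̄) = 4.2400
γ_1 = 4.2400 / 10 = 0.424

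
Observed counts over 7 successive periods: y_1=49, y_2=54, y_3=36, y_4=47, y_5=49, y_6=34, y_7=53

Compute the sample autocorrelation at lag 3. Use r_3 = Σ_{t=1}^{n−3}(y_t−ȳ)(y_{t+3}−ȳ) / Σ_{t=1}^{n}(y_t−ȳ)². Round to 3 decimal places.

0.410

Mean ȳ = (49 + 54 + 36 + 47 + 49 + 34 + 53)/7 = 46.0000
Deviations from mean: 3.0000, 8.0000, -10.0000, 1.0000, 3.0000, -12.0000, 7.0000
Σ(y_t−ȳ)(y_{t+3}−ȳ) = (3.0000) + (24.0000) + (120.0000) + (7.0000) = 154.0000
Denominator Σ(y_t−ȳ)² = 376.0000
r_3 = 154.0000 / 376.0000 = 0.410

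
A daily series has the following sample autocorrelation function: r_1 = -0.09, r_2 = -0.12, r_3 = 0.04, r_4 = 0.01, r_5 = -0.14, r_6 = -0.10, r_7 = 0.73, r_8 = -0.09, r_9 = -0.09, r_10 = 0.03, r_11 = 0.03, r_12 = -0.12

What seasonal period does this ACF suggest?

The largest autocorrelation is r_7 = 0.73; the remaining lags stay at or below 0.04.
The dominant spike at lag 7 indicates a seasonal period of 7.

7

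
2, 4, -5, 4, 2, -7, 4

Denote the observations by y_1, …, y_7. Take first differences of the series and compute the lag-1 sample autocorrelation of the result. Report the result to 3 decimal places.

-0.524

First differences Δy: 2, -9, 9, -2, -9, 11
Mean of differences = 0.3333
Numerator Σ(Δy_t−Δȳ)(Δy_{t+1}−Δȳ) = -194.4444
Denominator Σ(Δy_t−Δȳ)² = 371.3333
r_1(Δy) = -194.4444 / 371.3333 = -0.524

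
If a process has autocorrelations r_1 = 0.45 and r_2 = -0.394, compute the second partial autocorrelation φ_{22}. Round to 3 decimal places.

-0.748

φ_{22} = (r_2 − r_1²) / (1 − r_1²)
r_1² = (0.45)² = 0.2025
Numerator = -0.394 − 0.2025 = -0.5965; denominator = 1 − 0.2025 = 0.7975
φ_{22} = -0.5965 / 0.7975 = -0.748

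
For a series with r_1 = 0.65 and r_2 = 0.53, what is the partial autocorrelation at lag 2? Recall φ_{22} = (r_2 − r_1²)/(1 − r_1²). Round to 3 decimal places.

0.186

φ_{22} = (r_2 − r_1²) / (1 − r_1²)
r_1² = (0.65)² = 0.4225
Numerator = 0.53 − 0.4225 = 0.1075; denominator = 1 − 0.4225 = 0.5775
φ_{22} = 0.1075 / 0.5775 = 0.186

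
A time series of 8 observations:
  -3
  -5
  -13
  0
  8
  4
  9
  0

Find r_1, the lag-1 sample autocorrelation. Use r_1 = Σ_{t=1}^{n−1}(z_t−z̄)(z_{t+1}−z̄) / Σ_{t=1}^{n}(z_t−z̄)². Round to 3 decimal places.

0.407

Mean z̄ = (-3 − 5 − 13 + 0 + 8 + 4 + 9 + 0)/8 = 0.0000
Deviations from mean: -3.0000, -5.0000, -13.0000, 0.0000, 8.0000, 4.0000, 9.0000, 0.0000
Numerator Σ_{t=1}^{7}(z_t−z̄)(z_{t+1}−z̄) = 148.0000
Denominator Σ(z_t−z̄)² = 364.0000
r_1 = 148.0000 / 364.0000 = 0.407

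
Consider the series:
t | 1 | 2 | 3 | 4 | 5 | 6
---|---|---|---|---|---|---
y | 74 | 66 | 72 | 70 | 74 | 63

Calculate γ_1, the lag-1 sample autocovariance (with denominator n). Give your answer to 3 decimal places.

Mean ȳ = (74 + 66 + 72 + 70 + 74 + 63)/6 = 69.8333
Σ_{t=1}^{5}(y_t−ȳ)(y_{t+1}−ȳ) = -51.6944
γ_1 = -51.6944 / 6 = -8.616

-8.616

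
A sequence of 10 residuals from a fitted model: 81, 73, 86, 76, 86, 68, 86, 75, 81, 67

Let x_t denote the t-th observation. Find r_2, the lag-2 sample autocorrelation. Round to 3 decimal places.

0.576

Mean x̄ = (81 + 73 + 86 + 76 + 86 + 68 + 86 + 75 + 81 + 67)/10 = 77.9000
Numerator Σ_{t=1}^{8}(x_t−x̄)(x_{t+2}−x̄) = 269.8800
Denominator Σ(x_t−x̄)² = 468.9000
r_2 = 269.8800 / 468.9000 = 0.576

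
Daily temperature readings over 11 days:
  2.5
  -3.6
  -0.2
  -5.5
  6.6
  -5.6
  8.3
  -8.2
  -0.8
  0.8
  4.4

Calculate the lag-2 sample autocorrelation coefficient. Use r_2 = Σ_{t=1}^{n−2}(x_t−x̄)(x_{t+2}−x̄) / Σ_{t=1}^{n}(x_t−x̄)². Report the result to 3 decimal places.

Mean x̄ = (2.5 − 3.6 − 0.2 − 5.5 + 6.6 − 5.6 + 8.3 − 8.2 − 0.8 + 0.8 + 4.4)/11 = -0.1182
Numerator Σ_{t=1}^{9}(x_t−x̄)(x_{t+2}−x̄) = 132.0939
Denominator Σ(x_t−x̄)² = 281.0364
r_2 = 132.0939 / 281.0364 = 0.470

0.470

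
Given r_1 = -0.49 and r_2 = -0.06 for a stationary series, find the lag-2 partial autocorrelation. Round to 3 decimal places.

-0.395

φ_{22} = (r_2 − r_1²) / (1 − r_1²)
r_1² = (-0.49)² = 0.2401
Numerator = -0.06 − 0.2401 = -0.3001; denominator = 1 − 0.2401 = 0.7599
φ_{22} = -0.3001 / 0.7599 = -0.395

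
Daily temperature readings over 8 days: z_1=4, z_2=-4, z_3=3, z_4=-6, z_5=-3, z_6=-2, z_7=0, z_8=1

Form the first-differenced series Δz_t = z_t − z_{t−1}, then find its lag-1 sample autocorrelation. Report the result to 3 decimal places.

First differences Δz: -8, 7, -9, 3, 1, 2, 1
Mean of differences = -0.4286
Numerator Σ(Δz_t−Δz̄)(Δz_{t+1}−Δz̄) = -137.4694
Denominator Σ(Δz_t−Δz̄)² = 207.7143
r_1(Δz) = -137.4694 / 207.7143 = -0.662

-0.662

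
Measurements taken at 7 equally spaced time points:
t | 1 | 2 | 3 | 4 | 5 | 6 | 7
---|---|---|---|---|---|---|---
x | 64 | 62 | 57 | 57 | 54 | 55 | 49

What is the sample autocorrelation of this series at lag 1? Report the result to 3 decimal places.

Mean x̄ = (64 + 62 + 57 + 57 + 54 + 55 + 49)/7 = 56.8571
Deviations from mean: 7.1429, 5.1429, 0.1429, 0.1429, -2.8571, -1.8571, -7.8571
Numerator Σ_{t=1}^{6}(x_t−x̄)(x_{t+1}−x̄) = 56.9796
Denominator Σ(x_t−x̄)² = 150.8571
r_1 = 56.9796 / 150.8571 = 0.378

0.378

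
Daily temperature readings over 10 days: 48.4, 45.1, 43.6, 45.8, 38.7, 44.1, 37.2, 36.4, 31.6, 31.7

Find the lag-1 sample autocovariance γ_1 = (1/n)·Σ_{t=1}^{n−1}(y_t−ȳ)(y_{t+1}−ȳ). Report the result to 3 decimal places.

16.705

Mean ȳ = (48.4 + 45.1 + 43.6 + 45.8 + 38.7 + 44.1 + 37.2 + 36.4 + 31.6 + 31.7)/10 = 40.2600
Σ_{t=1}^{9}(y_t−ȳ)(y_{t+1}−ȳ) = 167.0524
γ_1 = 167.0524 / 10 = 16.705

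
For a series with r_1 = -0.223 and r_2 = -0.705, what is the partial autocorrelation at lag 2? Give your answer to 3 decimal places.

φ_{22} = (r_2 − r_1²) / (1 − r_1²)
r_1² = (-0.223)² = 0.049729
Numerator = -0.705 − 0.0497 = -0.7547; denominator = 1 − 0.0497 = 0.9503
φ_{22} = -0.7547 / 0.9503 = -0.794

-0.794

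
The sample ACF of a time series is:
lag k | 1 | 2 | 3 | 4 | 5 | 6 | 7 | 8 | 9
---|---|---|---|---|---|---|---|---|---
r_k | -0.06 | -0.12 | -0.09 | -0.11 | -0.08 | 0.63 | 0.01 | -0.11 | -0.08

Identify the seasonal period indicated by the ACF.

6

The largest autocorrelation is r_6 = 0.63; the remaining lags stay at or below 0.01.
The dominant spike at lag 6 indicates a seasonal period of 6.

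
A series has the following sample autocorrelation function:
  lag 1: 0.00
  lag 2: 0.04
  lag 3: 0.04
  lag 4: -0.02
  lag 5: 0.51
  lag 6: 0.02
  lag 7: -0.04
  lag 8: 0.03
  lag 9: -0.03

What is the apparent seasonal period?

The largest autocorrelation is r_5 = 0.51; the remaining lags stay at or below 0.04.
The dominant spike at lag 5 indicates a seasonal period of 5.

5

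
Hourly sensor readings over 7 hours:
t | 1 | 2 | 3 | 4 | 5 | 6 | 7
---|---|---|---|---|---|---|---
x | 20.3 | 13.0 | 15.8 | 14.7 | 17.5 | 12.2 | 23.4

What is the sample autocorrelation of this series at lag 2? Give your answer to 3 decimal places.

0.183

Mean x̄ = (20.3 + 13.0 + 15.8 + 14.7 + 17.5 + 12.2 + 23.4)/7 = 16.7000
Deviations from mean: 3.6000, -3.7000, -0.9000, -2.0000, 0.8000, -4.5000, 6.7000
Σ(x_t−x̄)(x_{t+2}−x̄) = (-3.2400) + (7.4000) + (-0.7200) + (9.0000) + (5.3600) = 17.8000
Denominator Σ(x_t−x̄)² = 97.2400
r_2 = 17.8000 / 97.2400 = 0.183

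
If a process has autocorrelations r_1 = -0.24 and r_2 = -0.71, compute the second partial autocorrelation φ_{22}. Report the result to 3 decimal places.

-0.815

φ_{22} = (r_2 − r_1²) / (1 − r_1²)
r_1² = (-0.24)² = 0.0576
Numerator = -0.71 − 0.0576 = -0.7676; denominator = 1 − 0.0576 = 0.9424
φ_{22} = -0.7676 / 0.9424 = -0.815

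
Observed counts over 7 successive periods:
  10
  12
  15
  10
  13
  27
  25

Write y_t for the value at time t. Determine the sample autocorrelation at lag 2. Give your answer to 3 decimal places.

-0.200

Mean ȳ = (10 + 12 + 15 + 10 + 13 + 27 + 25)/7 = 16.0000
Numerator Σ_{t=1}^{5}(y_t−ȳ)(y_{t+2}−ȳ) = -60.0000
Denominator Σ(y_t−ȳ)² = 300.0000
r_2 = -60.0000 / 300.0000 = -0.200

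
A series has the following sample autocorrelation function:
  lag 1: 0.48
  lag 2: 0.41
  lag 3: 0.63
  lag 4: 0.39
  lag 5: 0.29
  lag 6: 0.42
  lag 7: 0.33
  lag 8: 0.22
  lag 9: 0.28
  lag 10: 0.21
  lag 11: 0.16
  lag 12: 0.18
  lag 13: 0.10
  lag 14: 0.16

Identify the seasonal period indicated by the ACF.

The largest autocorrelation is r_3 = 0.63; the remaining lags stay at or below 0.48. The elevated value at lag 1 (0.48), dropping to 0.41 at lag 2, reflects decaying short-term dependence rather than seasonality.
The dominant spike at lag 3 indicates a seasonal period of 3.

3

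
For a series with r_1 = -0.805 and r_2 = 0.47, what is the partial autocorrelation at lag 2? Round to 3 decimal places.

-0.506

φ_{22} = (r_2 − r_1²) / (1 − r_1²)
r_1² = (-0.805)² = 0.648025
Numerator = 0.47 − 0.6480 = -0.1780; denominator = 1 − 0.6480 = 0.3520
φ_{22} = -0.1780 / 0.3520 = -0.506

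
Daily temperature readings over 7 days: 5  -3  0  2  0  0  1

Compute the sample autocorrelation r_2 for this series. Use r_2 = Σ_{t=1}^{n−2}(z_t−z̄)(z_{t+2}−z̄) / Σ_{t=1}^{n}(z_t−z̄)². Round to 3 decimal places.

Mean z̄ = (5 − 3 + 0 + 2 + 0 + 0 + 1)/7 = 0.7143
Deviations from mean: 4.2857, -3.7143, -0.7143, 1.2857, -0.7143, -0.7143, 0.2857
Σ(z_t−z̄)(z_{t+2}−z̄) = (-3.0612) + (-4.7755) + (0.5102) + (-0.9184) + (-0.2041) = -8.4490
Denominator Σ(z_t−z̄)² = 35.4286
r_2 = -8.4490 / 35.4286 = -0.238

-0.238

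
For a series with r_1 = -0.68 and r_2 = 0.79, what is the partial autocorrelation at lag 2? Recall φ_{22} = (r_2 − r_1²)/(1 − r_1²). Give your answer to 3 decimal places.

0.609

φ_{22} = (r_2 − r_1²) / (1 − r_1²)
r_1² = (-0.68)² = 0.4624
Numerator = 0.79 − 0.4624 = 0.3276; denominator = 1 − 0.4624 = 0.5376
φ_{22} = 0.3276 / 0.5376 = 0.609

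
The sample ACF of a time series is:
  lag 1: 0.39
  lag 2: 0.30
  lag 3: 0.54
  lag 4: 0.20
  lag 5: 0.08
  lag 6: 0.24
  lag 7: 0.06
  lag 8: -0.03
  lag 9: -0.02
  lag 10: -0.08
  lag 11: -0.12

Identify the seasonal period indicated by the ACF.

3

The largest autocorrelation is r_3 = 0.54; the remaining lags stay at or below 0.39. The elevated value at lag 1 (0.39), dropping to 0.30 at lag 2, reflects decaying short-term dependence rather than seasonality.
The dominant spike at lag 3 indicates a seasonal period of 3.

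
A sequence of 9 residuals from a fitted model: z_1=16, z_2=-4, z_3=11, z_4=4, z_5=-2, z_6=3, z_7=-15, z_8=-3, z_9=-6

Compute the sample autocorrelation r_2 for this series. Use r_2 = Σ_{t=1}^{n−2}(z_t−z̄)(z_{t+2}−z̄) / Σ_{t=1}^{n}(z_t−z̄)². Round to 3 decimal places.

Mean z̄ = (16 − 4 + 11 + 4 − 2 + 3 − 15 − 3 − 6)/9 = 0.4444
Σ(z_t−z̄)(z_{t+2}−z̄) = (164.1975) + (-15.8025) + (-25.8025) + (9.0864) + (37.7531) + (-8.8025) + (99.5309) = 260.1605
Denominator Σ(z_t−z̄)² = 690.2222
r_2 = 260.1605 / 690.2222 = 0.377

0.377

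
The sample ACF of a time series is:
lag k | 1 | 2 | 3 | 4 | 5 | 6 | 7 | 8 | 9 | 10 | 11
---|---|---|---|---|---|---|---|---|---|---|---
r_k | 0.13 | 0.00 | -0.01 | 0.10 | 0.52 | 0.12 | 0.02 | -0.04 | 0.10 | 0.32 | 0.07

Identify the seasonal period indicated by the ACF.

5

The largest autocorrelation is r_5 = 0.52, with a weaker echo at lag 10 (0.32); the remaining lags stay at or below 0.13.
The dominant spike at lag 5 indicates a seasonal period of 5.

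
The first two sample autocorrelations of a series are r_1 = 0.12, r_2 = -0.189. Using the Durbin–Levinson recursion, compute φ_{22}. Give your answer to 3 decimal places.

φ_{22} = (r_2 − r_1²) / (1 − r_1²)
r_1² = (0.12)² = 0.0144
Numerator = -0.189 − 0.0144 = -0.2034; denominator = 1 − 0.0144 = 0.9856
φ_{22} = -0.2034 / 0.9856 = -0.206

-0.206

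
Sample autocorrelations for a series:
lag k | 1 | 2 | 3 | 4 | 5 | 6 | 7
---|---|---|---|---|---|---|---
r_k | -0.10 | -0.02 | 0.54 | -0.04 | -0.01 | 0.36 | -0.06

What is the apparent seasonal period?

3

The largest autocorrelation is r_3 = 0.54, with a weaker echo at lag 6 (0.36); the remaining lags stay at or below -0.01.
The dominant spike at lag 3 indicates a seasonal period of 3.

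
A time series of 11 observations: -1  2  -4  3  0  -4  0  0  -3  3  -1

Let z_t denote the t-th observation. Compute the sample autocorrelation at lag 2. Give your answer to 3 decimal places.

-0.049

Mean z̄ = (-1 + 2 − 4 + 3 + 0 − 4 + 0 + 0 − 3 + 3 − 1)/11 = -0.4545
Numerator Σ_{t=1}^{9}(z_t−z̄)(z_{t+2}−z̄) = -3.0496
Denominator Σ(z_t−z̄)² = 62.7273
r_2 = -3.0496 / 62.7273 = -0.049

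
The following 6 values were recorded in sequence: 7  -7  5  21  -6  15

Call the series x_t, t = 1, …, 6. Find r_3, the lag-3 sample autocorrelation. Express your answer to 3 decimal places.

0.261

Mean x̄ = (7 − 7 + 5 + 21 − 6 + 15)/6 = 5.8333
Σ(x_t−x̄)(x_{t+3}−x̄) = (17.6944) + (151.8611) + (-7.6389) = 161.9167
Denominator Σ(x_t−x̄)² = 620.8333
r_3 = 161.9167 / 620.8333 = 0.261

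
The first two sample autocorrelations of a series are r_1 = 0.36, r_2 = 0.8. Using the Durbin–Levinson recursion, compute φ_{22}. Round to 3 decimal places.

0.770

φ_{22} = (r_2 − r_1²) / (1 − r_1²)
r_1² = (0.36)² = 0.1296
Numerator = 0.8 − 0.1296 = 0.6704; denominator = 1 − 0.1296 = 0.8704
φ_{22} = 0.6704 / 0.8704 = 0.770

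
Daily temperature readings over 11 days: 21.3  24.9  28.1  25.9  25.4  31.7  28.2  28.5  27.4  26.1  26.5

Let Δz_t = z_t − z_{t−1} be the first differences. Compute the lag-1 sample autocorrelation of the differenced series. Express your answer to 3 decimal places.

-0.260

First differences Δz: 3.6, 3.2, -2.2, -0.5, 6.3, -3.5, 0.3, -1.1, -1.3, 0.4
Mean of differences = 0.5200
Numerator Σ(Δz_t−Δz̄)(Δz_{t+1}−Δz̄) = -20.9844
Denominator Σ(Δz_t−Δz̄)² = 80.6760
r_1(Δz) = -20.9844 / 80.6760 = -0.260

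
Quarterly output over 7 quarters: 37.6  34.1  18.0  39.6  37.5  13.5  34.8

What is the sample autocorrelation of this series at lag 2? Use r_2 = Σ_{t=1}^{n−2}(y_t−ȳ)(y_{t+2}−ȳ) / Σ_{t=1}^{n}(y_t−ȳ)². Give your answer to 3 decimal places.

-0.408

Mean ȳ = (37.6 + 34.1 + 18.0 + 39.6 + 37.5 + 13.5 + 34.8)/7 = 30.7286
Deviations from mean: 6.8714, 3.3714, -12.7286, 8.8714, 6.7714, -17.2286, 4.0714
Numerator Σ_{t=1}^{5}(y_t−ȳ)(y_{t+2}−ȳ) = -269.0173
Denominator Σ(y_t−ȳ)² = 658.5543
r_2 = -269.0173 / 658.5543 = -0.408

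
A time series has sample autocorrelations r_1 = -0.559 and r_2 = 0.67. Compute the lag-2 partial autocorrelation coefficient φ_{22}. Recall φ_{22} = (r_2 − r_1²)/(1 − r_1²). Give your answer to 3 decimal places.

0.520

φ_{22} = (r_2 − r_1²) / (1 − r_1²)
r_1² = (-0.559)² = 0.312481
Numerator = 0.67 − 0.3125 = 0.3575; denominator = 1 − 0.3125 = 0.6875
φ_{22} = 0.3575 / 0.6875 = 0.520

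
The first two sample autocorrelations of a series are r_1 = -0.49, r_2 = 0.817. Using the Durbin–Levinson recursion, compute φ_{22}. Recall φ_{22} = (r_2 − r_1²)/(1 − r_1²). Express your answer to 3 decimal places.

φ_{22} = (r_2 − r_1²) / (1 − r_1²)
r_1² = (-0.49)² = 0.2401
Numerator = 0.817 − 0.2401 = 0.5769; denominator = 1 − 0.2401 = 0.7599
φ_{22} = 0.5769 / 0.7599 = 0.759

0.759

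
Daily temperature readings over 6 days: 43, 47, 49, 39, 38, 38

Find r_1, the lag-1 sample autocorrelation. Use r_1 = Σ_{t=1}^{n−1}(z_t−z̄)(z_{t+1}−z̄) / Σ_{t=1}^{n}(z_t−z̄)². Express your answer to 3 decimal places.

Mean z̄ = (43 + 47 + 49 + 39 + 38 + 38)/6 = 42.3333
Numerator Σ_{t=1}^{5}(z_t−z̄)(z_{t+1}−z̄) = 45.2222
Denominator Σ(z_t−z̄)² = 115.3333
r_1 = 45.2222 / 115.3333 = 0.392

0.392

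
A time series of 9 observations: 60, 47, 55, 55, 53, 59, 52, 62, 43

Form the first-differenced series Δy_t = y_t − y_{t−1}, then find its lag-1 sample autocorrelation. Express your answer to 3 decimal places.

First differences Δy: -13, 8, 0, -2, 6, -7, 10, -19
Mean of differences = -2.1250
Numerator Σ(Δy_t−Δȳ)(Δy_{t+1}−Δȳ) = -390.6406
Denominator Σ(Δy_t−Δȳ)² = 746.8750
r_1(Δy) = -390.6406 / 746.8750 = -0.523

-0.523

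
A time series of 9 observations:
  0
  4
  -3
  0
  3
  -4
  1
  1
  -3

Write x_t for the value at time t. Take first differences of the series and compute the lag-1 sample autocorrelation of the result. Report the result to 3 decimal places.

-0.566

First differences Δx: 4, -7, 3, 3, -7, 5, 0, -4
Mean of differences = -0.3750
Numerator Σ(Δx_t−Δx̄)(Δx_{t+1}−Δx̄) = -97.2656
Denominator Σ(Δx_t−Δx̄)² = 171.8750
r_1(Δx) = -97.2656 / 171.8750 = -0.566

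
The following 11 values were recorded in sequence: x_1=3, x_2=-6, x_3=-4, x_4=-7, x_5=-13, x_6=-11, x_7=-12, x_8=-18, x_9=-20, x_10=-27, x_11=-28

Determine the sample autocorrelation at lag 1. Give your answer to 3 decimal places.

0.617

Mean x̄ = (3 − 6 − 4 − 7 − 13 − 11 − 12 − 18 − 20 − 27 − 28)/11 = -13.0000
Numerator Σ_{t=1}^{10}(x_t−x̄)(x_{t+1}−x̄) = 569.0000
Denominator Σ(x_t−x̄)² = 922.0000
r_1 = 569.0000 / 922.0000 = 0.617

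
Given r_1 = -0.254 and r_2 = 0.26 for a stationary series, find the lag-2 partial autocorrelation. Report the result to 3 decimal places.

0.209

φ_{22} = (r_2 − r_1²) / (1 − r_1²)
r_1² = (-0.254)² = 0.064516
Numerator = 0.26 − 0.0645 = 0.1955; denominator = 1 − 0.0645 = 0.9355
φ_{22} = 0.1955 / 0.9355 = 0.209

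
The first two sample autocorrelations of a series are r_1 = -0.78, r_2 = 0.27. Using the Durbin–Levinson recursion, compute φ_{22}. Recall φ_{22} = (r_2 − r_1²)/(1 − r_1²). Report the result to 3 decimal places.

-0.864

φ_{22} = (r_2 − r_1²) / (1 − r_1²)
r_1² = (-0.78)² = 0.6084
Numerator = 0.27 − 0.6084 = -0.3384; denominator = 1 − 0.6084 = 0.3916
φ_{22} = -0.3384 / 0.3916 = -0.864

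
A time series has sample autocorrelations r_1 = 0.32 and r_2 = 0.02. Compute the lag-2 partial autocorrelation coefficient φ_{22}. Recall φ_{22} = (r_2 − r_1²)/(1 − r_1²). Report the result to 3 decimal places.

φ_{22} = (r_2 − r_1²) / (1 − r_1²)
r_1² = (0.32)² = 0.1024
Numerator = 0.02 − 0.1024 = -0.0824; denominator = 1 − 0.1024 = 0.8976
φ_{22} = -0.0824 / 0.8976 = -0.092

-0.092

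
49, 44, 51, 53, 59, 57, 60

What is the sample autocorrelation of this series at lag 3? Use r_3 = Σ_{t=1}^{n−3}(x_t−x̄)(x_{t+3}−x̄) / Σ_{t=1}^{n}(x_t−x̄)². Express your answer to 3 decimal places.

-0.309

Mean x̄ = (49 + 44 + 51 + 53 + 59 + 57 + 60)/7 = 53.2857
Deviations from mean: -4.2857, -9.2857, -2.2857, -0.2857, 5.7143, 3.7143, 6.7143
Σ(x_t−x̄)(x_{t+3}−x̄) = (1.2245) + (-53.0612) + (-8.4898) + (-1.9184) = -62.2449
Denominator Σ(x_t−x̄)² = 201.4286
r_3 = -62.2449 / 201.4286 = -0.309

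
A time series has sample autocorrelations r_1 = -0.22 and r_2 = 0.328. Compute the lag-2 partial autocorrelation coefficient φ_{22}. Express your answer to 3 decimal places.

φ_{22} = (r_2 − r_1²) / (1 − r_1²)
r_1² = (-0.22)² = 0.0484
Numerator = 0.328 − 0.0484 = 0.2796; denominator = 1 − 0.0484 = 0.9516
φ_{22} = 0.2796 / 0.9516 = 0.294

0.294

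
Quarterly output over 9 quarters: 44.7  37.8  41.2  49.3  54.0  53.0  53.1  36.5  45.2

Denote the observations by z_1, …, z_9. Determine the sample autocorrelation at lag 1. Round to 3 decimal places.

0.297

Mean z̄ = (44.7 + 37.8 + 41.2 + 49.3 + 54.0 + 53.0 + 53.1 + 36.5 + 45.2)/9 = 46.0889
Numerator Σ_{t=1}^{8}(z_t−z̄)(z_{t+1}−z̄) = 106.1643
Denominator Σ(z_t−z̄)² = 357.0889
r_1 = 106.1643 / 357.0889 = 0.297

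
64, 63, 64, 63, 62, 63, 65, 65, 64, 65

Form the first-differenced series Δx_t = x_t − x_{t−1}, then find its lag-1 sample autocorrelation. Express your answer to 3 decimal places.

-0.103

First differences Δx: -1, 1, -1, -1, 1, 2, 0, -1, 1
Mean of differences = 0.1111
Numerator Σ(Δx_t−Δx̄)(Δx_{t+1}−Δx̄) = -1.1235
Denominator Σ(Δx_t−Δx̄)² = 10.8889
r_1(Δx) = -1.1235 / 10.8889 = -0.103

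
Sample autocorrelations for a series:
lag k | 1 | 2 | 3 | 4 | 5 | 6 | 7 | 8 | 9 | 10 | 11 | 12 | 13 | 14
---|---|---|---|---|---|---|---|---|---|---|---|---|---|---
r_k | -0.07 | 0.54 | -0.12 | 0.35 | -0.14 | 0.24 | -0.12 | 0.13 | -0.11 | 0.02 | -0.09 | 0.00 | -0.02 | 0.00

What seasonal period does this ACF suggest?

The largest autocorrelation is r_2 = 0.54, with weaker echoes at lags 4 (0.35) and 6 (0.24); the remaining lags stay at or below 0.13.
The dominant spike at lag 2 indicates a seasonal period of 2.

2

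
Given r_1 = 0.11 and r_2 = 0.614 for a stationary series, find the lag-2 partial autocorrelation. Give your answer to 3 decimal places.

0.609

φ_{22} = (r_2 − r_1²) / (1 − r_1²)
r_1² = (0.11)² = 0.0121
Numerator = 0.614 − 0.0121 = 0.6019; denominator = 1 − 0.0121 = 0.9879
φ_{22} = 0.6019 / 0.9879 = 0.609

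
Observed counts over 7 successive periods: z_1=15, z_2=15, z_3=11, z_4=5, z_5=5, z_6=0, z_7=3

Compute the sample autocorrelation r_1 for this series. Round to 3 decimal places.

0.622

Mean z̄ = (15 + 15 + 11 + 5 + 5 + 0 + 3)/7 = 7.7143
Deviations from mean: 7.2857, 7.2857, 3.2857, -2.7143, -2.7143, -7.7143, -4.7143
Numerator Σ_{t=1}^{6}(z_t−z̄)(z_{t+1}−z̄) = 132.7755
Denominator Σ(z_t−z̄)² = 213.4286
r_1 = 132.7755 / 213.4286 = 0.622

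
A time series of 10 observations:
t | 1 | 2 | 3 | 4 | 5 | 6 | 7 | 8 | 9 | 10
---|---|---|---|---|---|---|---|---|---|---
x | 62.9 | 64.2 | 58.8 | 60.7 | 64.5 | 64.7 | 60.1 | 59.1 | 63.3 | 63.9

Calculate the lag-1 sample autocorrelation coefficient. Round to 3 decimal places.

Mean x̄ = (62.9 + 64.2 + 58.8 + 60.7 + 64.5 + 64.7 + 60.1 + 59.1 + 63.3 + 63.9)/10 = 62.2200
Numerator Σ_{t=1}^{9}(x_t−x̄)(x_{t+1}−x̄) = 1.7636
Denominator Σ(x_t−x̄)² = 47.9560
r_1 = 1.7636 / 47.9560 = 0.037

0.037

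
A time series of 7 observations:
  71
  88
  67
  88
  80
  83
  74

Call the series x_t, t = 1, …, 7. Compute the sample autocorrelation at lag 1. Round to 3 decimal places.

-0.710

Mean x̄ = (71 + 88 + 67 + 88 + 80 + 83 + 74)/7 = 78.7143
Deviations from mean: -7.7143, 9.2857, -11.7143, 9.2857, 1.2857, 4.2857, -4.7143
Numerator Σ_{t=1}^{6}(x_t−x̄)(x_{t+1}−x̄) = -291.9388
Denominator Σ(x_t−x̄)² = 411.4286
r_1 = -291.9388 / 411.4286 = -0.710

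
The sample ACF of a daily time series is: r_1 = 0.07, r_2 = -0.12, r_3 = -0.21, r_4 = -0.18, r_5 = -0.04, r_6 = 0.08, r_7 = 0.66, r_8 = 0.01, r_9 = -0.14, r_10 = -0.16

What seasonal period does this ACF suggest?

The largest autocorrelation is r_7 = 0.66; the remaining lags stay at or below 0.08.
The dominant spike at lag 7 indicates a seasonal period of 7.

7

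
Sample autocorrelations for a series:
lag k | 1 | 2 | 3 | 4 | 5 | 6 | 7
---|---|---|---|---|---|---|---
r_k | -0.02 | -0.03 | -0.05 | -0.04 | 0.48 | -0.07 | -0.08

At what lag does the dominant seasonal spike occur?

5

The largest autocorrelation is r_5 = 0.48; the remaining lags stay at or below -0.02.
The dominant spike at lag 5 indicates a seasonal period of 5.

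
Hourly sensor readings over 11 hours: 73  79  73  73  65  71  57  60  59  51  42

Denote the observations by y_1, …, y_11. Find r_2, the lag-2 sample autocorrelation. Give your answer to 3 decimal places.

Mean ȳ = (73 + 79 + 73 + 73 + 65 + 71 + 57 + 60 + 59 + 51 + 42)/11 = 63.9091
Numerator Σ_{t=1}^{9}(y_t−ȳ)(y_{t+2}−ȳ) = 450.8926
Denominator Σ(y_t−ȳ)² = 1260.9091
r_2 = 450.8926 / 1260.9091 = 0.358

0.358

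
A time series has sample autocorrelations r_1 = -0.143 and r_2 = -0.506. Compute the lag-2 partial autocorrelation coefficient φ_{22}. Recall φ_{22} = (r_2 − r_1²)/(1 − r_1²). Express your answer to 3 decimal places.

φ_{22} = (r_2 − r_1²) / (1 − r_1²)
r_1² = (-0.143)² = 0.020449
Numerator = -0.506 − 0.0204 = -0.5264; denominator = 1 − 0.0204 = 0.9796
φ_{22} = -0.5264 / 0.9796 = -0.537

-0.537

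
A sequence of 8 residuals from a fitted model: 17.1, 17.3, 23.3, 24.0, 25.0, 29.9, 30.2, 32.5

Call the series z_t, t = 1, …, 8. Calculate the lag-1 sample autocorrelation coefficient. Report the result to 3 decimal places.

Mean z̄ = (17.1 + 17.3 + 23.3 + 24.0 + 25.0 + 29.9 + 30.2 + 32.5)/8 = 24.9125
Σ(z_t−z̄)(z_{t+1}−z̄) = (59.4727) + (12.2752) + (1.4714) + (-0.0798) + (0.4364) + (26.3714) + (40.1189) = 140.0661
Denominator Σ(z_t−z̄)² = 232.8288
r_1 = 140.0661 / 232.8288 = 0.602

0.602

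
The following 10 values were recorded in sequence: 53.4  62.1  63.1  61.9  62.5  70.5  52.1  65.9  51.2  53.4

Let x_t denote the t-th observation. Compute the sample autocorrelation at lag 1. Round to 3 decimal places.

-0.229

Mean x̄ = (53.4 + 62.1 + 63.1 + 61.9 + 62.5 + 70.5 + 52.1 + 65.9 + 51.2 + 53.4)/10 = 59.6100
Numerator Σ_{t=1}^{9}(x_t−x̄)(x_{t+1}−x̄) = -90.3851
Denominator Σ(x_t−x̄)² = 394.3890
r_1 = -90.3851 / 394.3890 = -0.229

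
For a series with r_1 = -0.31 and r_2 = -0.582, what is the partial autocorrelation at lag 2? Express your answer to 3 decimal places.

φ_{22} = (r_2 − r_1²) / (1 − r_1²)
r_1² = (-0.31)² = 0.0961
Numerator = -0.582 − 0.0961 = -0.6781; denominator = 1 − 0.0961 = 0.9039
φ_{22} = -0.6781 / 0.9039 = -0.750

-0.750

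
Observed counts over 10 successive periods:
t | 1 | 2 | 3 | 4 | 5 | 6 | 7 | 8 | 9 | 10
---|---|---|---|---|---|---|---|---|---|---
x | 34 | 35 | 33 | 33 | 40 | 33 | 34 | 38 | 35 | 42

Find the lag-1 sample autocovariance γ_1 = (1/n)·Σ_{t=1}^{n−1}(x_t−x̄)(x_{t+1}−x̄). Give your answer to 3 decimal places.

-1.819

Mean x̄ = (34 + 35 + 33 + 33 + 40 + 33 + 34 + 38 + 35 + 42)/10 = 35.7000
Σ_{t=1}^{9}(x_t−x̄)(x_{t+1}−x̄) = -18.1900
γ_1 = -18.1900 / 10 = -1.819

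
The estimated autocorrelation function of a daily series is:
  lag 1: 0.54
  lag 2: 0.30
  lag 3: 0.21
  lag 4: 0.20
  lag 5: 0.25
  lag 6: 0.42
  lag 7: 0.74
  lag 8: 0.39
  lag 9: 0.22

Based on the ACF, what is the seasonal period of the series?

7

The largest autocorrelation is r_7 = 0.74; the remaining lags stay at or below 0.54. The elevated value at lag 1 (0.54), dropping to 0.30 at lag 2, reflects decaying short-term dependence rather than seasonality.
The dominant spike at lag 7 indicates a seasonal period of 7.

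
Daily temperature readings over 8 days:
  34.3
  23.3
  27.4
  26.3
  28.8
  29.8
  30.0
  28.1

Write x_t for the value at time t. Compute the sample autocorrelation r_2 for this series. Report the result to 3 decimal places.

Mean x̄ = (34.3 + 23.3 + 27.4 + 26.3 + 28.8 + 29.8 + 30.0 + 28.1)/8 = 28.5000
Deviations from mean: 5.8000, -5.2000, -1.1000, -2.2000, 0.3000, 1.3000, 1.5000, -0.4000
Numerator Σ_{t=1}^{6}(x_t−x̄)(x_{t+2}−x̄) = 1.8000
Denominator Σ(x_t−x̄)² = 70.9200
r_2 = 1.8000 / 70.9200 = 0.025

0.025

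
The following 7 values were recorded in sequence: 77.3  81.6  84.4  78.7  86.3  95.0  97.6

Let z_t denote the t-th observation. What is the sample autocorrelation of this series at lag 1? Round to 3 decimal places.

Mean z̄ = (77.3 + 81.6 + 84.4 + 78.7 + 86.3 + 95.0 + 97.6)/7 = 85.8429
Deviations from mean: -8.5429, -4.2429, -1.4429, -7.1429, 0.4571, 9.1571, 11.7571
Numerator Σ_{t=1}^{6}(z_t−z̄)(z_{t+1}−z̄) = 161.2567
Denominator Σ(z_t−z̄)² = 366.3771
r_1 = 161.2567 / 366.3771 = 0.440

0.440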